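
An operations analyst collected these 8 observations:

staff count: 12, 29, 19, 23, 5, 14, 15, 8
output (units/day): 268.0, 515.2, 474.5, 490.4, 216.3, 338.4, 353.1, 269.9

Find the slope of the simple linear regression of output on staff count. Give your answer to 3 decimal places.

13.918

n = 8, Σx = 125, Σy = 2925.8, Σxy = 51726.3, Σx² = 2385
Sxx = Σx² − (Σx)²/n = 2385 − 1953.125 = 431.875
Sxy = Σxy − (Σx)(Σy)/n = 51726.3 − 45715.625 = 6010.675
b = Sxy/Sxx = 6010.675/431.875 = 13.917627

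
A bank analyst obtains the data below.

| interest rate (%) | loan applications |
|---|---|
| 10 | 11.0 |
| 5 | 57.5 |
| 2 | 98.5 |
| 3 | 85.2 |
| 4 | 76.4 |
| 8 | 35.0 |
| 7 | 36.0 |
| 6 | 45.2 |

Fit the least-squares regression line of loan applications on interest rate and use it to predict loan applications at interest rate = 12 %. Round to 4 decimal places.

-13.8188

n = 8, Σx = 45, Σy = 444.8, Σxy = 1958.9, Σx² = 303
Sxx = Σx² − (Σx)²/n = 303 − 253.125 = 49.875
Sxy = Σxy − (Σx)(Σy)/n = 1958.9 − 2502 = -543.1
b = Sxy/Sxx = -543.1/49.875 = -10.889223
a = ȳ − b·x̄ = 55.6 − (-10.889223)·5.625 = 116.851880
ŷ(12) = a + b·12 = 116.851880 + (-10.889223)·12 = -13.818797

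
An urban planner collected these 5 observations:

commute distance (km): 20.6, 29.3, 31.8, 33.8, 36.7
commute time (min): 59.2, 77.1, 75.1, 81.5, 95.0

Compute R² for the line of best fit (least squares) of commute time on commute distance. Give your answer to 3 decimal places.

n = 5, Σx = 152.2, Σy = 387.9, Σxy = 12107.93, Σx² = 4783.42, Σy² = 30756.31
Sxx = Σx² − (Σx)²/n = 4783.42 − 4632.968 = 150.452
Sxy = Σxy − (Σx)(Σy)/n = 12107.93 − 11807.676 = 300.254
Syy = Σy² − (Σy)²/n = 30756.31 − 30093.282 = 663.028
R² = Sxy²/(Sxx·Syy) = (300.254)²/(150.452·663.028) = 0.903749

0.904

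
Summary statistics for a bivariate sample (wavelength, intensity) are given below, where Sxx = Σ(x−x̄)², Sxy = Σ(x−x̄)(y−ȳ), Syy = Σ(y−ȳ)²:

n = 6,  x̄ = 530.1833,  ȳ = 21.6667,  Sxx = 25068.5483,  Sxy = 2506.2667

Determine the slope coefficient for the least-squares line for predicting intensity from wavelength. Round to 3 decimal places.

0.100

b = Sxy/Sxx = 2506.2667/25068.5483 = 0.099977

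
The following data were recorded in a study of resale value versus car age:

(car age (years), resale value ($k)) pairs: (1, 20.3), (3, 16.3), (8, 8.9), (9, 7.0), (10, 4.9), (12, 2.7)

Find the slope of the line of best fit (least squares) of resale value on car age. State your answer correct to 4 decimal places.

n = 6, Σx = 43, Σy = 60.1, Σxy = 284.8, Σx² = 399
Sxx = Σx² − (Σx)²/n = 399 − 308.166667 = 90.833333
Sxy = Σxy − (Σx)(Σy)/n = 284.8 − 430.716667 = -145.916667
b = Sxy/Sxx = -145.916667/90.833333 = -1.606422

-1.6064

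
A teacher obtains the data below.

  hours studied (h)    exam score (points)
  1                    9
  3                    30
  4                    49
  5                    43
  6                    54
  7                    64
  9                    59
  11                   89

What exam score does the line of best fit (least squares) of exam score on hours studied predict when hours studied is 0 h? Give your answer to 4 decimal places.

9.7857

n = 8, Σx = 46, Σy = 397, Σxy = 2792, Σx² = 338
Sxx = Σx² − (Σx)²/n = 338 − 264.5 = 73.5
Sxy = Σxy − (Σx)(Σy)/n = 2792 − 2282.75 = 509.25
b = Sxy/Sxx = 509.25/73.5 = 6.928571
a = ȳ − b·x̄ = 49.625 − 6.928571·5.75 = 9.785714
ŷ(0) = a + b·0 = 9.785714 + 6.928571·0 = 9.785714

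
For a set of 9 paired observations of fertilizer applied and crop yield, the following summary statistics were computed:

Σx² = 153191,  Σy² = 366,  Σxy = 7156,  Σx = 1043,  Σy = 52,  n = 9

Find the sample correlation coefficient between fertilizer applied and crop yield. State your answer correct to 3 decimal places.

0.776

Sxx = Σx² − (Σx)²/n = 153191 − 120872.111111 = 32318.888889
Sxy = Σxy − (Σx)(Σy)/n = 7156 − 6026.222222 = 1129.777778
Syy = Σy² − (Σy)²/n = 366 − 300.444444 = 65.555556
r = Sxy/√(Sxx·Syy) = 1129.777778/√(2118682.716049) = 1129.777778/1455.569550 = 0.776176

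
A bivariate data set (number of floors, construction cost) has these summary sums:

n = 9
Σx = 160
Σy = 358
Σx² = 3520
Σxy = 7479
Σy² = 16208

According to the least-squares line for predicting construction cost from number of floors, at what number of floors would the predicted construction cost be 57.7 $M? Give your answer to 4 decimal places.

28.6408

Sxx = Σx² − (Σx)²/n = 3520 − 2844.444444 = 675.555556
Sxy = Σxy − (Σx)(Σy)/n = 7479 − 6364.444444 = 1114.555556
b = Sxy/Sxx = 1114.555556/675.555556 = 1.649836
a = ȳ − b·x̄ = 39.777778 − 1.649836·17.777778 = 10.447368
Set a + b·x = 57.7: x = (57.7 − 10.447368) / 1.649836 = 28.640813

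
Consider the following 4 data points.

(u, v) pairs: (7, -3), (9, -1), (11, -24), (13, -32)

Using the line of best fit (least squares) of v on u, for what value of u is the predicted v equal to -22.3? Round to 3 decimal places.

11.327

n = 4, Σx = 40, Σy = -60, Σxy = -710, Σx² = 420
Sxx = Σx² − (Σx)²/n = 420 − 400 = 20
Sxy = Σxy − (Σx)(Σy)/n = -710 − (-600) = -110
b = Sxy/Sxx = -110/20 = -5.5
a = ȳ − b·x̄ = -15 − (-5.5)·10 = 40
Set a + b·x = -22.3: x = (-22.3 − 40) / (-5.5) = 11.327273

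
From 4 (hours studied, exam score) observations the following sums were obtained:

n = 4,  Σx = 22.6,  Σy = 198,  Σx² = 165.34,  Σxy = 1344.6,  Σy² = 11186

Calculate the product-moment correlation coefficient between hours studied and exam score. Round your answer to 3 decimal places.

0.989

Sxx = Σx² − (Σx)²/n = 165.34 − 127.69 = 37.65
Sxy = Σxy − (Σx)(Σy)/n = 1344.6 − 1118.7 = 225.9
Syy = Σy² − (Σy)²/n = 11186 − 9801 = 1385
r = Sxy/√(Sxx·Syy) = 225.9/√(52145.25) = 225.9/228.353345 = 0.989256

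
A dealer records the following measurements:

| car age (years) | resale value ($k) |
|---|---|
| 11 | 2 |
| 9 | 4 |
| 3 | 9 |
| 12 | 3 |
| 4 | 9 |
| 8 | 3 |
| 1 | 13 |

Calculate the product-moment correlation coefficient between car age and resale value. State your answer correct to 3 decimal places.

n = 7, Σx = 48, Σy = 43, Σxy = 194, Σx² = 436, Σy² = 369
Sxx = Σx² − (Σx)²/n = 436 − 329.142857 = 106.857143
Sxy = Σxy − (Σx)(Σy)/n = 194 − 294.857143 = -100.857143
Syy = Σy² − (Σy)²/n = 369 − 264.142857 = 104.857143
r = Sxy/√(Sxx·Syy) = -100.857143/√(11204.734694) = -100.857143/105.852419 = -0.952809

-0.953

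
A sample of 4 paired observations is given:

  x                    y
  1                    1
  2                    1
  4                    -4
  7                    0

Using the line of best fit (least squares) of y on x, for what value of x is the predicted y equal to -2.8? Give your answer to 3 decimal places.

11.550

n = 4, Σx = 14, Σy = -2, Σxy = -13, Σx² = 70
Sxx = Σx² − (Σx)²/n = 70 − 49 = 21
Sxy = Σxy − (Σx)(Σy)/n = -13 − (-7) = -6
b = Sxy/Sxx = -6/21 = -0.285714
a = ȳ − b·x̄ = -0.5 − (-0.285714)·3.5 = 0.5
Set a + b·x = -2.8: x = (-2.8 − 0.5) / (-0.285714) = 11.55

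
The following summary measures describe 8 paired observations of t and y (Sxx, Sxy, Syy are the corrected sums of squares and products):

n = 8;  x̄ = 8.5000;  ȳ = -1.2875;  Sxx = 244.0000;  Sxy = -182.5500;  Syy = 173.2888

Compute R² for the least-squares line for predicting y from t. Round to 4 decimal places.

0.7881

R² = Sxy²/(Sxx·Syy) = (-182.55)²/(244·173.2888) = 0.788140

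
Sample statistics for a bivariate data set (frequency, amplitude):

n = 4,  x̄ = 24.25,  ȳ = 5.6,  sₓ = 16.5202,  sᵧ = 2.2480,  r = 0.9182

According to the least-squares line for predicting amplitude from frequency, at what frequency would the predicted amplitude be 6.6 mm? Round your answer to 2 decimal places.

b = r · sᵧ/sₓ = 0.9182 · 2.248/16.5202 = 0.124945
a = ȳ − b·x̄ = 5.6 − 0.124945·24.25 = 2.570088
Set a + b·x = 6.6: x = (6.6 − 2.570088) / 0.124945 = 32.253532

32.25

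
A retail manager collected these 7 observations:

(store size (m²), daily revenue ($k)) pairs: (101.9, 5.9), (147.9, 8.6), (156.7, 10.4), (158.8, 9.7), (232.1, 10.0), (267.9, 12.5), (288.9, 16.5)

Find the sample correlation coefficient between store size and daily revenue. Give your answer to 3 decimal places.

0.897

n = 7, Σx = 1354.2, Σy = 73.6, Σxy = 15479.79, Σx² = 291134.38, Σy² = 839.52
Sxx = Σx² − (Σx)²/n = 291134.38 − 261979.662857 = 29154.717143
Sxy = Σxy − (Σx)(Σy)/n = 15479.79 − 14238.445714 = 1241.344286
Syy = Σy² − (Σy)²/n = 839.52 − 773.851429 = 65.668571
r = Sxy/√(Sxx·Syy) = 1241.344286/√(1914548.625176) = 1241.344286/1383.672152 = 0.897138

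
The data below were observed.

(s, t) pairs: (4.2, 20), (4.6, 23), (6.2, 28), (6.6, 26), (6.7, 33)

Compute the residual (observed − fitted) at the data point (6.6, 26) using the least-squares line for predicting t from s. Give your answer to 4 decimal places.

n = 5, Σx = 28.3, Σy = 130, Σxy = 756.1, Σx² = 165.69
Sxx = Σx² − (Σx)²/n = 165.69 − 160.178 = 5.512
Sxy = Σxy − (Σx)(Σy)/n = 756.1 − 735.8 = 20.3
b = Sxy/Sxx = 20.3/5.512 = 3.682874
a = ȳ − b·x̄ = 26 − 3.682874·5.66 = 5.154935
ŷ(6.6) = 5.154935 + 3.682874·6.6 = 29.461901
residual = y − ŷ = 26 − 29.461901 = -3.461901

-3.4619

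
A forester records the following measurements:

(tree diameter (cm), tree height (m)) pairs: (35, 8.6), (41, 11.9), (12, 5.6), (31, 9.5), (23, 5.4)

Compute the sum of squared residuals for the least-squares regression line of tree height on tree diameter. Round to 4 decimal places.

n = 5, Σx = 142, Σy = 41, Σxy = 1274.8, Σx² = 4540, Σy² = 366.34
Sxx = Σx² − (Σx)²/n = 4540 − 4032.8 = 507.2
Sxy = Σxy − (Σx)(Σy)/n = 1274.8 − 1164.4 = 110.4
Syy = Σy² − (Σy)²/n = 366.34 − 336.2 = 30.14
b = Sxy/Sxx = 110.4/507.2 = 0.217666
SSE = Syy − b·Sxy = 30.14 − 0.217666·110.4 = 6.109716

6.1097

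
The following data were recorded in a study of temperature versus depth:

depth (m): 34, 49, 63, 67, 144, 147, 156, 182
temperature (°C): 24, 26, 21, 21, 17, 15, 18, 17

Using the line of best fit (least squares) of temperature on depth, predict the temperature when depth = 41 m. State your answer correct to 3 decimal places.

23.641

n = 8, Σx = 842, Σy = 159, Σxy = 15375, Σx² = 111820
Sxx = Σx² − (Σx)²/n = 111820 − 88620.5 = 23199.5
Sxy = Σxy − (Σx)(Σy)/n = 15375 − 16734.75 = -1359.75
b = Sxy/Sxx = -1359.75/23199.5 = -0.058611
a = ȳ − b·x̄ = 19.875 − (-0.058611)·105.25 = 26.043826
ŷ(41) = a + b·41 = 26.043826 + (-0.058611)·41 = 23.640768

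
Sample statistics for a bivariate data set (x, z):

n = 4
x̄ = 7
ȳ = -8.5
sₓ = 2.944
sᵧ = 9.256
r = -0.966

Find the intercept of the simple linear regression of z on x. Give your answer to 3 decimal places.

12.760

b = r · sᵧ/sₓ = -0.966 · 9.256/2.944 = -3.037125
a = ȳ − b·x̄ = -8.5 − (-3.037125)·7 = 12.759875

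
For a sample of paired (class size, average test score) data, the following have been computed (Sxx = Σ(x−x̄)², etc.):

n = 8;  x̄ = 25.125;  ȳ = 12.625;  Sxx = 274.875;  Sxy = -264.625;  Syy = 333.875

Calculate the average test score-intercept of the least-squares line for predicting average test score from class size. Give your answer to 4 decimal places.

36.8131

b = Sxy/Sxx = -264.625/274.875 = -0.962710
a = ȳ − b·x̄ = 12.625 − (-0.962710)·25.125 = 36.813097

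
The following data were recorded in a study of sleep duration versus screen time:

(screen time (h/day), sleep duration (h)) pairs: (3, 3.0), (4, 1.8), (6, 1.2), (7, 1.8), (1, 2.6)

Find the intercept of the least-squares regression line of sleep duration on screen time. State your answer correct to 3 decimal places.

3.016

n = 5, Σx = 21, Σy = 10.4, Σxy = 38.6, Σx² = 111
Sxx = Σx² − (Σx)²/n = 111 − 88.2 = 22.8
Sxy = Σxy − (Σx)(Σy)/n = 38.6 − 43.68 = -5.08
b = Sxy/Sxx = -5.08/22.8 = -0.222807
a = ȳ − b·x̄ = 2.08 − (-0.222807)·4.2 = 3.015789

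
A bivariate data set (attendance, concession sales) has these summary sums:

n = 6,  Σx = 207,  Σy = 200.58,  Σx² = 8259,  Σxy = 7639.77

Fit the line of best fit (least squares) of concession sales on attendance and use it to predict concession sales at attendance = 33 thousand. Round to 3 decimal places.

Sxx = Σx² − (Σx)²/n = 8259 − 7141.5 = 1117.5
Sxy = Σxy − (Σx)(Σy)/n = 7639.77 − 6920.01 = 719.76
b = Sxy/Sxx = 719.76/1117.5 = 0.644081
a = ȳ − b·x̄ = 33.43 − 0.644081·34.5 = 11.209221
ŷ(33) = a + b·33 = 11.209221 + 0.644081·33 = 32.463879

32.464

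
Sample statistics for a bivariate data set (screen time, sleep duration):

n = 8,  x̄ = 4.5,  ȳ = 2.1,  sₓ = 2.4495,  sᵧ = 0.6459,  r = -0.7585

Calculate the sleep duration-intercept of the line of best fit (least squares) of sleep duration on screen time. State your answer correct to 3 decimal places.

3.000

b = r · sᵧ/sₓ = -0.7585 · 0.6459/2.4495 = -0.200006
a = ȳ − b·x̄ = 2.1 − (-0.200006)·4.5 = 3.000028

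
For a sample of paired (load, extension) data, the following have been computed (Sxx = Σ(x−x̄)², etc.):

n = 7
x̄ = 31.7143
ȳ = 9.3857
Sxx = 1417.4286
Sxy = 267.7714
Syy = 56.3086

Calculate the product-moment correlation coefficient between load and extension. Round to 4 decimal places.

0.9478

r = Sxy/√(Sxx·Syy) = 267.7714/√(79813.420066) = 267.7714/282.512690 = 0.947821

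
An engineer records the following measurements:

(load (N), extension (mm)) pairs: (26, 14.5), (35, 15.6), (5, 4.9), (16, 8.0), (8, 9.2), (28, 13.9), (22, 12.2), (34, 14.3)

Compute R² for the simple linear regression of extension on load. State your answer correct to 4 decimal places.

n = 8, Σx = 174, Σy = 92.6, Σxy = 2292.9, Σx² = 4670, Σy² = 1172.8
Sxx = Σx² − (Σx)²/n = 4670 − 3784.5 = 885.5
Sxy = Σxy − (Σx)(Σy)/n = 2292.9 − 2014.05 = 278.85
Syy = Σy² − (Σy)²/n = 1172.8 − 1071.845 = 100.955
R² = Sxy²/(Sxx·Syy) = (278.85)²/(885.5·100.955) = 0.869811

0.8698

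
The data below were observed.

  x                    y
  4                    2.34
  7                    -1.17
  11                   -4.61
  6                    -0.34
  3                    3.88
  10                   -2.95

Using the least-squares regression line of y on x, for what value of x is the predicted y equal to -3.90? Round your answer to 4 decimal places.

10.3179

n = 6, Σx = 41, Σy = -2.85, Σxy = -69.44, Σx² = 331
Sxx = Σx² − (Σx)²/n = 331 − 280.166667 = 50.833333
Sxy = Σxy − (Σx)(Σy)/n = -69.44 − (-19.475) = -49.965
b = Sxy/Sxx = -49.965/50.833333 = -0.982918
a = ȳ − b·x̄ = -0.475 − (-0.982918)·6.833333 = 6.241607
Set a + b·x = -3.90: x = (-3.90 − 6.241607) / (-0.982918) = 10.317856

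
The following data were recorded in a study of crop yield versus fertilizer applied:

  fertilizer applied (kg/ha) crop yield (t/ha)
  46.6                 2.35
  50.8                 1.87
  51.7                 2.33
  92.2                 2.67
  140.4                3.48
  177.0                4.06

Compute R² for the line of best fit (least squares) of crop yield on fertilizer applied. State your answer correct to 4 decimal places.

0.9455

n = 6, Σx = 558.7, Σy = 16.76, Σxy = 1778.353, Σx² = 66967.09, Σy² = 50.1712
Sxx = Σx² − (Σx)²/n = 66967.09 − 52024.281667 = 14942.808333
Sxy = Σxy − (Σx)(Σy)/n = 1778.353 − 1560.635333 = 217.717667
Syy = Σy² − (Σy)²/n = 50.1712 − 46.816267 = 3.354933
R² = Sxy²/(Sxx·Syy) = (217.717667)²/(14942.808333·3.354933) = 0.945521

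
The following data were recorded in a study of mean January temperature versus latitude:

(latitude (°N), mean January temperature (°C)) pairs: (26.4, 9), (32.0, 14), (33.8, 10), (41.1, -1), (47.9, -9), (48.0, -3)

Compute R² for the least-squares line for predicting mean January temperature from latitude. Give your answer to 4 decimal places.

0.8010

n = 6, Σx = 229.2, Σy = 20, Σxy = 407.4, Σx² = 9151.02, Σy² = 468
Sxx = Σx² − (Σx)²/n = 9151.02 − 8755.44 = 395.58
Sxy = Σxy − (Σx)(Σy)/n = 407.4 − 764 = -356.6
Syy = Σy² − (Σy)²/n = 468 − 66.666667 = 401.333333
R² = Sxy²/(Sxx·Syy) = (-356.6)²/(395.58·401.333333) = 0.800983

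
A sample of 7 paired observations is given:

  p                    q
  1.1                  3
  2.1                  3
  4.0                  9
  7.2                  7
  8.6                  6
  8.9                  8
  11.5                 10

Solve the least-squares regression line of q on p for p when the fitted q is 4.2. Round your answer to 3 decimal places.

1.818

n = 7, Σx = 43.4, Σy = 46, Σxy = 333.8, Σx² = 358.88
Sxx = Σx² − (Σx)²/n = 358.88 − 269.08 = 89.8
Sxy = Σxy − (Σx)(Σy)/n = 333.8 − 285.2 = 48.6
b = Sxy/Sxx = 48.6/89.8 = 0.541203
a = ȳ − b·x̄ = 6.571429 − 0.541203·6.2 = 3.215972
Set a + b·x = 4.2: x = (4.2 − 3.215972) / 0.541203 = 1.818225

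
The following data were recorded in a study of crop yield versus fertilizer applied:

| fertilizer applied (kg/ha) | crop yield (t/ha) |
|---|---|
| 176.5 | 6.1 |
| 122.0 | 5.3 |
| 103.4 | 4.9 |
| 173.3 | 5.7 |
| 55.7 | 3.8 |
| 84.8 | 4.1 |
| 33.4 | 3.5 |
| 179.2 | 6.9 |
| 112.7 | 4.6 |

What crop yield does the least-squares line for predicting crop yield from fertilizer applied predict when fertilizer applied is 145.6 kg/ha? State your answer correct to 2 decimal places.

n = 9, Σx = 1041, Σy = 44.9, Σxy = 5648.86, Σx² = 142983.72
Sxx = Σx² − (Σx)²/n = 142983.72 − 120409 = 22574.72
Sxy = Σxy − (Σx)(Σy)/n = 5648.86 − 5193.433333 = 455.426667
b = Sxy/Sxx = 455.426667/22574.72 = 0.020174
a = ȳ − b·x̄ = 4.988889 − 0.020174·115.666667 = 2.655408
ŷ(145.6) = a + b·145.6 = 2.655408 + 0.020174·145.6 = 5.592770

5.59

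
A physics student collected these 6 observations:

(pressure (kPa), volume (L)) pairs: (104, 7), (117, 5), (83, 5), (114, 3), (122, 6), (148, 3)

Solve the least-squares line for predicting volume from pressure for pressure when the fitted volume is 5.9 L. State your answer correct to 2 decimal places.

83.91

n = 6, Σx = 688, Σy = 29, Σxy = 3246, Σx² = 81178
Sxx = Σx² − (Σx)²/n = 81178 − 78890.666667 = 2287.333333
Sxy = Σxy − (Σx)(Σy)/n = 3246 − 3325.333333 = -79.333333
b = Sxy/Sxx = -79.333333/2287.333333 = -0.034684
a = ȳ − b·x̄ = 4.833333 − (-0.034684)·114.666667 = 8.810405
Set a + b·x = 5.9: x = (5.9 − 8.810405) / (-0.034684) = 83.912605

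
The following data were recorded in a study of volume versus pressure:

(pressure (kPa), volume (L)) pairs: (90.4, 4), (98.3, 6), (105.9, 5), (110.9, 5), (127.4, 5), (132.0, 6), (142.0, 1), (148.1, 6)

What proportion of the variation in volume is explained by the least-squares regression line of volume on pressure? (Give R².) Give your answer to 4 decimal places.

0.0282

n = 8, Σx = 955, Σy = 38, Σxy = 4495, Σx² = 117101.04, Σy² = 200
Sxx = Σx² − (Σx)²/n = 117101.04 − 114003.125 = 3097.915
Sxy = Σxy − (Σx)(Σy)/n = 4495 − 4536.25 = -41.25
Syy = Σy² − (Σy)²/n = 200 − 180.5 = 19.5
R² = Sxy²/(Sxx·Syy) = (-41.25)²/(3097.915·19.5) = 0.028167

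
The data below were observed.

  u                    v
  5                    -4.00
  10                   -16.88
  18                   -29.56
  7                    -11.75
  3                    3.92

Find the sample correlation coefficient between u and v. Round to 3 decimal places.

-0.973

n = 5, Σx = 43, Σy = -58.27, Σxy = -791.37, Σx² = 507, Σy² = 1328.1569
Sxx = Σx² − (Σx)²/n = 507 − 369.8 = 137.2
Sxy = Σxy − (Σx)(Σy)/n = -791.37 − (-501.122) = -290.248
Syy = Σy² − (Σy)²/n = 1328.1569 − 679.07858 = 649.07832
r = Sxy/√(Sxx·Syy) = -290.248/√(89053.545504) = -290.248/298.418407 = -0.972621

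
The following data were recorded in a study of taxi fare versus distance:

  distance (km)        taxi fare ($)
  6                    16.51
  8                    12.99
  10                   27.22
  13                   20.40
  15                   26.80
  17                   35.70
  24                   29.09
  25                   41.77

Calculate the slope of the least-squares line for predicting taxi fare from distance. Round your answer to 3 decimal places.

n = 8, Σx = 118, Σy = 210.48, Σxy = 3491.69, Σx² = 2084
Sxx = Σx² − (Σx)²/n = 2084 − 1740.5 = 343.5
Sxy = Σxy − (Σx)(Σy)/n = 3491.69 − 3104.58 = 387.11
b = Sxy/Sxx = 387.11/343.5 = 1.126958

1.127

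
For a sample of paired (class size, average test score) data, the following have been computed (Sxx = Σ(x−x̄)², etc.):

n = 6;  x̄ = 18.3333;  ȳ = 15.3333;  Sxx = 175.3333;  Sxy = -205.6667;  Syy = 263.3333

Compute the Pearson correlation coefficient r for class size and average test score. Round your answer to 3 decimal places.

-0.957

r = Sxy/√(Sxx·Syy) = -205.6667/√(46171.096489) = -205.6667/214.874606 = -0.957148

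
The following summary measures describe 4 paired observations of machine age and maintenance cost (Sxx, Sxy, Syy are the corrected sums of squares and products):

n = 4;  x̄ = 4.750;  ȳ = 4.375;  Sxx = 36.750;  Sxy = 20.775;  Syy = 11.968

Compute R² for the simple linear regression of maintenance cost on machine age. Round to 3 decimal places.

0.981

R² = Sxy²/(Sxx·Syy) = (20.775)²/(36.75·11.968) = 0.981303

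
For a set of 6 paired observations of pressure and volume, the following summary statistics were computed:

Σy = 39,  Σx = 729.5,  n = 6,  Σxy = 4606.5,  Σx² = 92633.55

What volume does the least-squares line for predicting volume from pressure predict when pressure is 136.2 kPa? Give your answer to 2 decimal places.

Sxx = Σx² − (Σx)²/n = 92633.55 − 88695.041667 = 3938.508333
Sxy = Σxy − (Σx)(Σy)/n = 4606.5 − 4741.75 = -135.25
b = Sxy/Sxx = -135.25/3938.508333 = -0.034340
a = ȳ − b·x̄ = 6.5 − (-0.034340)·121.583333 = 10.675222
ŷ(136.2) = a + b·136.2 = 10.675222 + (-0.034340)·136.2 = 5.998058

6.00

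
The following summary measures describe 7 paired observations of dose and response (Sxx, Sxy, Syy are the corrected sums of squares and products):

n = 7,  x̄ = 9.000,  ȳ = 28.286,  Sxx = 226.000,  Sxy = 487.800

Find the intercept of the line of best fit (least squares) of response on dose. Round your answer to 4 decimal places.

8.8603

b = Sxy/Sxx = 487.8/226 = 2.158407
a = ȳ − b·x̄ = 28.286 − 2.158407·9 = 8.860336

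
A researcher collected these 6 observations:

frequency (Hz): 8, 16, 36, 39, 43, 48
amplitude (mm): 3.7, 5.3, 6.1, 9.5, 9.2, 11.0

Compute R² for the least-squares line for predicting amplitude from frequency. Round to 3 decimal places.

0.853

n = 6, Σx = 190, Σy = 44.8, Σxy = 1628.1, Σx² = 7290, Σy² = 374.88
Sxx = Σx² − (Σx)²/n = 7290 − 6016.666667 = 1273.333333
Sxy = Σxy − (Σx)(Σy)/n = 1628.1 − 1418.666667 = 209.433333
Syy = Σy² − (Σy)²/n = 374.88 − 334.506667 = 40.373333
R² = Sxy²/(Sxx·Syy) = (209.433333)²/(1273.333333·40.373333) = 0.853208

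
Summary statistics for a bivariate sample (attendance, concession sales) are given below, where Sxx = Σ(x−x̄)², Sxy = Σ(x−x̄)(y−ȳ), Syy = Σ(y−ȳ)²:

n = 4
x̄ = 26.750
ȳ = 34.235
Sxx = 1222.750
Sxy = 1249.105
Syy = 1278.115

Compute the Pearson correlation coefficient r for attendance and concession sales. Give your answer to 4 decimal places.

0.9992

r = Sxy/√(Sxx·Syy) = 1249.105/√(1562815.11625) = 1249.105/1250.126040 = 0.999183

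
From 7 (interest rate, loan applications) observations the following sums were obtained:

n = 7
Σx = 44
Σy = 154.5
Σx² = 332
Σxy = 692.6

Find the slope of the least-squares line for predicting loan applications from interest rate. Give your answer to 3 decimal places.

-5.025

Sxx = Σx² − (Σx)²/n = 332 − 276.571429 = 55.428571
Sxy = Σxy − (Σx)(Σy)/n = 692.6 − 971.142857 = -278.542857
b = Sxy/Sxx = -278.542857/55.428571 = -5.025258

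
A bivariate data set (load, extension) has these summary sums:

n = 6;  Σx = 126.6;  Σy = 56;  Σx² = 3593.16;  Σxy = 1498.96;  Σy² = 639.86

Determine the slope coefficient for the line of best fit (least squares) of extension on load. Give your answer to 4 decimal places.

0.3442

Sxx = Σx² − (Σx)²/n = 3593.16 − 2671.26 = 921.9
Sxy = Σxy − (Σx)(Σy)/n = 1498.96 − 1181.6 = 317.36
b = Sxy/Sxx = 317.36/921.9 = 0.344246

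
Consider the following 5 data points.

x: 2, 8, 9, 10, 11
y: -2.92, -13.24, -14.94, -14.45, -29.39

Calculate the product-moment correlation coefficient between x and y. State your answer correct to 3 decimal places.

-0.858

n = 5, Σx = 40, Σy = -74.94, Σxy = -714.01, Σx² = 370, Σy² = 1479.6022
Sxx = Σx² − (Σx)²/n = 370 − 320 = 50
Sxy = Σxy − (Σx)(Σy)/n = -714.01 − (-599.52) = -114.49
Syy = Σy² − (Σy)²/n = 1479.6022 − 1123.20072 = 356.40148
r = Sxy/√(Sxx·Syy) = -114.49/√(17820.074) = -114.49/133.491850 = -0.857655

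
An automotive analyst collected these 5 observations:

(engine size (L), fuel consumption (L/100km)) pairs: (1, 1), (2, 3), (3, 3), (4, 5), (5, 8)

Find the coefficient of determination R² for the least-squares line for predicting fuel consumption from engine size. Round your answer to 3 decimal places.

0.914

n = 5, Σx = 15, Σy = 20, Σxy = 76, Σx² = 55, Σy² = 108
Sxx = Σx² − (Σx)²/n = 55 − 45 = 10
Sxy = Σxy − (Σx)(Σy)/n = 76 − 60 = 16
Syy = Σy² − (Σy)²/n = 108 − 80 = 28
R² = Sxy²/(Sxx·Syy) = (16)²/(10·28) = 0.914286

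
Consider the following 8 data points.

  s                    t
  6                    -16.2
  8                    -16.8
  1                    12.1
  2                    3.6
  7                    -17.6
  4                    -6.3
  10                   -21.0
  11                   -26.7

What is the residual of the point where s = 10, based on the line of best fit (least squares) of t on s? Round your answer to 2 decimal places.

n = 8, Σx = 49, Σy = -88.9, Σxy = -864.4, Σx² = 391
Sxx = Σx² − (Σx)²/n = 391 − 300.125 = 90.875
Sxy = Σxy − (Σx)(Σy)/n = -864.4 − (-544.5125) = -319.8875
b = Sxy/Sxx = -319.8875/90.875 = -3.520083
a = ȳ − b·x̄ = -11.1125 − (-3.520083)·6.125 = 10.448006
ŷ(10) = 10.448006 + (-3.520083)·10 = -24.752820
residual = y − ŷ = -21.0 − (-24.752820) = 3.752820

3.75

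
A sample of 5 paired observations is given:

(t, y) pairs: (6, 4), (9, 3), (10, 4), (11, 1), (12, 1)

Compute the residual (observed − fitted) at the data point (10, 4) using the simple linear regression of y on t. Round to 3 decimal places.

n = 5, Σx = 48, Σy = 13, Σxy = 114, Σx² = 482
Sxx = Σx² − (Σx)²/n = 482 − 460.8 = 21.2
Sxy = Σxy − (Σx)(Σy)/n = 114 − 124.8 = -10.8
b = Sxy/Sxx = -10.8/21.2 = -0.509434
a = ȳ − b·x̄ = 2.6 − (-0.509434)·9.6 = 7.490566
ŷ(10) = 7.490566 + (-0.509434)·10 = 2.396226
residual = y − ŷ = 4 − 2.396226 = 1.603774

1.604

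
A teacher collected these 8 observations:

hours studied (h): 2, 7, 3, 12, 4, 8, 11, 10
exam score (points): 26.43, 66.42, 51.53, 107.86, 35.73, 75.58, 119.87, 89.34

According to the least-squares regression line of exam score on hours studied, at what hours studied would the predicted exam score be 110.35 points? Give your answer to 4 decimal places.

11.7497

n = 8, Σx = 57, Σy = 572.76, Σxy = 4926.24, Σx² = 507
Sxx = Σx² − (Σx)²/n = 507 − 406.125 = 100.875
Sxy = Σxy − (Σx)(Σy)/n = 4926.24 − 4080.915 = 845.325
b = Sxy/Sxx = 845.325/100.875 = 8.379926
a = ȳ − b·x̄ = 71.595 − 8.379926·7.125 = 11.888030
Set a + b·x = 110.35: x = (110.35 − 11.888030) / 8.379926 = 11.749743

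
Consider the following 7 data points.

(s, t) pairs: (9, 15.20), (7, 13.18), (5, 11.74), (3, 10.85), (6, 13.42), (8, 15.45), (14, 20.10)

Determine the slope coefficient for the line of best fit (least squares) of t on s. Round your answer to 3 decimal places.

0.860

n = 7, Σx = 52, Σy = 99.94, Σxy = 805.83, Σx² = 460
Sxx = Σx² − (Σx)²/n = 460 − 386.285714 = 73.714286
Sxy = Σxy − (Σx)(Σy)/n = 805.83 − 742.411429 = 63.418571
b = Sxy/Sxx = 63.418571/73.714286 = 0.860329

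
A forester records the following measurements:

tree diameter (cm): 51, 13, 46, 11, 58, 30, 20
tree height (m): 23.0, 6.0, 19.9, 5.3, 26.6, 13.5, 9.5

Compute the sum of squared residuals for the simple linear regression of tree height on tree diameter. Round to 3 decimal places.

1.117

n = 7, Σx = 229, Σy = 103.8, Σxy = 4362.5, Σx² = 9671, Σy² = 1969.16
Sxx = Σx² − (Σx)²/n = 9671 − 7491.571429 = 2179.428571
Sxy = Σxy − (Σx)(Σy)/n = 4362.5 − 3395.742857 = 966.757143
Syy = Σy² − (Σy)²/n = 1969.16 − 1539.205714 = 429.954286
b = Sxy/Sxx = 966.757143/2179.428571 = 0.443583
SSE = Syy − b·Sxy = 429.954286 − 0.443583·966.757143 = 1.117394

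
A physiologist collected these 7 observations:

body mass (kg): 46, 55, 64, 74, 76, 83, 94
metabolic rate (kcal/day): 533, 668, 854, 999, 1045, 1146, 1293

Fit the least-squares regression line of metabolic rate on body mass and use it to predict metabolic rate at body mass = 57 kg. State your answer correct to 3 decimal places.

719.337

n = 7, Σx = 492, Σy = 6538, Σxy = 485920, Σx² = 36214
Sxx = Σx² − (Σx)²/n = 36214 − 34580.571429 = 1633.428571
Sxy = Σxy − (Σx)(Σy)/n = 485920 − 459528 = 26392
b = Sxy/Sxx = 26392/1633.428571 = 16.157425
a = ȳ − b·x̄ = 934 − 16.157425·70.285714 = -201.636173
ŷ(57) = a + b·57 = -201.636173 + 16.157425·57 = 719.337065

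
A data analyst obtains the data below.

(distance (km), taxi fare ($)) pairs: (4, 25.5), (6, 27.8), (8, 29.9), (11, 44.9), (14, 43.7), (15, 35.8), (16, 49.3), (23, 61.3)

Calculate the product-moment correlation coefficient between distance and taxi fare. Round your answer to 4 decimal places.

n = 8, Σx = 97, Σy = 318.2, Σxy = 4349.4, Σx² = 1443, Σy² = 13712.62
Sxx = Σx² − (Σx)²/n = 1443 − 1176.125 = 266.875
Sxy = Σxy − (Σx)(Σy)/n = 4349.4 − 3858.175 = 491.225
Syy = Σy² − (Σy)²/n = 13712.62 − 12656.405 = 1056.215
r = Sxy/√(Sxx·Syy) = 491.225/√(281877.378125) = 491.225/530.921254 = 0.925231

0.9252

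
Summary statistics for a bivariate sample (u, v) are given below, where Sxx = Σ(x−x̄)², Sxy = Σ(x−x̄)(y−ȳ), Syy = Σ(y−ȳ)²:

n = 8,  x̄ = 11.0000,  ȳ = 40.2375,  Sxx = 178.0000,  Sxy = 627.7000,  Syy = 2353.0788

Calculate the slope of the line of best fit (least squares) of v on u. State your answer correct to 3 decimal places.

b = Sxy/Sxx = 627.7/178 = 3.526404

3.526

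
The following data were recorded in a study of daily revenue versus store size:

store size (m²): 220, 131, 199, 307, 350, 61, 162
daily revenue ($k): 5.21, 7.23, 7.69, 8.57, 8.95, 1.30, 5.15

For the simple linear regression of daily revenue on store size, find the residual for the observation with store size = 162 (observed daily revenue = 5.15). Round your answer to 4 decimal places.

n = 7, Σx = 1430, Σy = 44.1, Σxy = 10300.73, Σx² = 351876
Sxx = Σx² − (Σx)²/n = 351876 − 292128.571429 = 59747.428571
Sxy = Σxy − (Σx)(Σy)/n = 10300.73 − 9009 = 1291.73
b = Sxy/Sxx = 1291.73/59747.428571 = 0.021620
a = ȳ − b·x̄ = 6.3 − 0.021620·204.285714 = 1.883375
ŷ(162) = 1.883375 + 0.021620·162 = 5.385790
residual = y − ŷ = 5.15 − 5.385790 = -0.235790

-0.2358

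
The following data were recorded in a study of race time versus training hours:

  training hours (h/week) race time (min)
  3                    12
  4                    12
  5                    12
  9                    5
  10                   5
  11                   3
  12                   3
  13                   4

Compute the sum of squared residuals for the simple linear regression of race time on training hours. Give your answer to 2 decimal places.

9.62

n = 8, Σx = 67, Σy = 56, Σxy = 360, Σx² = 665, Σy² = 516
Sxx = Σx² − (Σx)²/n = 665 − 561.125 = 103.875
Sxy = Σxy − (Σx)(Σy)/n = 360 − 469 = -109
Syy = Σy² − (Σy)²/n = 516 − 392 = 124
b = Sxy/Sxx = -109/103.875 = -1.049338
SSE = Syy − b·Sxy = 124 − (-1.049338)·(-109) = 9.622142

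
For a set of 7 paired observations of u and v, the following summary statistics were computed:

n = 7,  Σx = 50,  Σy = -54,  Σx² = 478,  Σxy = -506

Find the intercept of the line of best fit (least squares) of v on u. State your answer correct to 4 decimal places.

Sxx = Σx² − (Σx)²/n = 478 − 357.142857 = 120.857143
Sxy = Σxy − (Σx)(Σy)/n = -506 − (-385.714286) = -120.285714
b = Sxy/Sxx = -120.285714/120.857143 = -0.995272
a = ȳ − b·x̄ = -7.714286 − (-0.995272)·7.142857 = -0.605201

-0.6052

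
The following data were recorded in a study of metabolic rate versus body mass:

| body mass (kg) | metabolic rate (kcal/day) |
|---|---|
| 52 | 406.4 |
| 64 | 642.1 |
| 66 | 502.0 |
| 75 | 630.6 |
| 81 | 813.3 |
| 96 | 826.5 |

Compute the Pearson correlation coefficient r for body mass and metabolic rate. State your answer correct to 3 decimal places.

0.905

n = 6, Σx = 434, Σy = 3820.9, Σxy = 287875.5, Σx² = 32558, Σy² = 2571672.87
Sxx = Σx² − (Σx)²/n = 32558 − 31392.666667 = 1165.333333
Sxy = Σxy − (Σx)(Σy)/n = 287875.5 − 276378.433333 = 11497.066667
Syy = Σy² − (Σy)²/n = 2571672.87 − 2433212.801667 = 138460.068333
r = Sxy/√(Sxx·Syy) = 11497.066667/√(161352132.964444) = 11497.066667/12702.445944 = 0.905107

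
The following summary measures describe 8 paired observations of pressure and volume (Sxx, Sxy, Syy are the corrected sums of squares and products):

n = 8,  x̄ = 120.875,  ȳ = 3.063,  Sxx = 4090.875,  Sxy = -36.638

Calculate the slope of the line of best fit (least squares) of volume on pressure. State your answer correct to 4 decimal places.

b = Sxy/Sxx = -36.638/4090.875 = -0.008956

-0.0090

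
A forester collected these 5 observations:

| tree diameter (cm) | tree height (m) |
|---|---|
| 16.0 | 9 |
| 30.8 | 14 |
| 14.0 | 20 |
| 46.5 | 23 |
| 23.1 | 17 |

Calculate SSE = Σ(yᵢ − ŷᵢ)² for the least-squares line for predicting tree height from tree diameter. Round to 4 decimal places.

83.6558

n = 5, Σx = 130.4, Σy = 83, Σxy = 2317.4, Σx² = 4096.5, Σy² = 1495
Sxx = Σx² − (Σx)²/n = 4096.5 − 3400.832 = 695.668
Sxy = Σxy − (Σx)(Σy)/n = 2317.4 − 2164.64 = 152.76
Syy = Σy² − (Σy)²/n = 1495 − 1377.8 = 117.2
b = Sxy/Sxx = 152.76/695.668 = 0.219588
SSE = Syy − b·Sxy = 117.2 − 0.219588·152.76 = 83.655813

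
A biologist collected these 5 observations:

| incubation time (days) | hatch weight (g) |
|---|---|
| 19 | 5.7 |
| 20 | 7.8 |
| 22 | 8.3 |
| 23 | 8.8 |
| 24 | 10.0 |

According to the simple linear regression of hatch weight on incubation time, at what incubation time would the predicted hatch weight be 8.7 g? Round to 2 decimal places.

n = 5, Σx = 108, Σy = 40.6, Σxy = 889.3, Σx² = 2350
Sxx = Σx² − (Σx)²/n = 2350 − 2332.8 = 17.2
Sxy = Σxy − (Σx)(Σy)/n = 889.3 − 876.96 = 12.34
b = Sxy/Sxx = 12.34/17.2 = 0.717442
a = ȳ − b·x̄ = 8.12 − 0.717442·21.6 = -7.376744
Set a + b·x = 8.7: x = (8.7 − (-7.376744)) / 0.717442 = 22.408428

22.41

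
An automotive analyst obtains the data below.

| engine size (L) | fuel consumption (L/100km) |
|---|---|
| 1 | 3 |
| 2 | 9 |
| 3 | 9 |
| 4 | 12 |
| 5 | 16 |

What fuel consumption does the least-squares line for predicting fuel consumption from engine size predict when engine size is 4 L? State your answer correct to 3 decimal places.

n = 5, Σx = 15, Σy = 49, Σxy = 176, Σx² = 55
Sxx = Σx² − (Σx)²/n = 55 − 45 = 10
Sxy = Σxy − (Σx)(Σy)/n = 176 − 147 = 29
b = Sxy/Sxx = 29/10 = 2.9
a = ȳ − b·x̄ = 9.8 − 2.9·3 = 1.1
ŷ(4) = a + b·4 = 1.1 + 2.9·4 = 12.7

12.700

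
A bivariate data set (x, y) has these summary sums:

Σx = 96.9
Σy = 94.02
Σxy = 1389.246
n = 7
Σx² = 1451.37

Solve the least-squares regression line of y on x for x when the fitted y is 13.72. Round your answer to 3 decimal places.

14.205

Sxx = Σx² − (Σx)²/n = 1451.37 − 1341.372857 = 109.997143
Sxy = Σxy − (Σx)(Σy)/n = 1389.246 − 1301.505429 = 87.740571
b = Sxy/Sxx = 87.740571/109.997143 = 0.797662
a = ȳ − b·x̄ = 13.431429 − 0.797662·13.842857 = 2.389504
Set a + b·x = 13.72: x = (13.72 − 2.389504) / 0.797662 = 14.204629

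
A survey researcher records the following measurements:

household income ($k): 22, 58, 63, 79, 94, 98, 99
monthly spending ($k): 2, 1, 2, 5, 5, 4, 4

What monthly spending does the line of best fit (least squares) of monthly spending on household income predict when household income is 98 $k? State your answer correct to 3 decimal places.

n = 7, Σx = 513, Σy = 23, Σxy = 1881, Σx² = 42299
Sxx = Σx² − (Σx)²/n = 42299 − 37595.571429 = 4703.428571
Sxy = Σxy − (Σx)(Σy)/n = 1881 − 1685.571429 = 195.428571
b = Sxy/Sxx = 195.428571/4703.428571 = 0.041550
a = ȳ − b·x̄ = 3.285714 − 0.041550·73.285714 = 0.240675
ŷ(98) = a + b·98 = 0.240675 + 0.041550·98 = 4.312599

4.313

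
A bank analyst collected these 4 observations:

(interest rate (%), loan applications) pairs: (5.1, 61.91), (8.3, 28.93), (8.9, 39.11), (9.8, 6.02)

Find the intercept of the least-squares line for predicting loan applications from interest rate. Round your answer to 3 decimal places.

116.001

n = 4, Σx = 32.1, Σy = 135.97, Σxy = 962.935, Σx² = 270.15
Sxx = Σx² − (Σx)²/n = 270.15 − 257.6025 = 12.5475
Sxy = Σxy − (Σx)(Σy)/n = 962.935 − 1091.15925 = -128.22425
b = Sxy/Sxx = -128.22425/12.5475 = -10.219107
a = ȳ − b·x̄ = 33.9925 − (-10.219107)·8.025 = 116.000837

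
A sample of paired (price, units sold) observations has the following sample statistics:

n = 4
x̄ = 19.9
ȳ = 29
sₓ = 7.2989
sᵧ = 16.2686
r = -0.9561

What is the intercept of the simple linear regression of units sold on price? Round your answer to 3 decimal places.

71.408

b = r · sᵧ/sₓ = -0.9561 · 16.2686/7.2989 = -2.131062
a = ȳ − b·x̄ = 29 − (-2.131062)·19.9 = 71.408134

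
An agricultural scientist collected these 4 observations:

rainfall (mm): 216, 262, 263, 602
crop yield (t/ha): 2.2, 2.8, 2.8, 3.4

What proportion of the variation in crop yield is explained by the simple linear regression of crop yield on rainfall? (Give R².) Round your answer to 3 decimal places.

n = 4, Σx = 1343, Σy = 11.2, Σxy = 3992, Σx² = 546873, Σy² = 32.08
Sxx = Σx² − (Σx)²/n = 546873 − 450912.25 = 95960.75
Sxy = Σxy − (Σx)(Σy)/n = 3992 − 3760.4 = 231.6
Syy = Σy² − (Σy)²/n = 32.08 − 31.36 = 0.72
R² = Sxy²/(Sxx·Syy) = (231.6)²/(95960.75·0.72) = 0.776338

0.776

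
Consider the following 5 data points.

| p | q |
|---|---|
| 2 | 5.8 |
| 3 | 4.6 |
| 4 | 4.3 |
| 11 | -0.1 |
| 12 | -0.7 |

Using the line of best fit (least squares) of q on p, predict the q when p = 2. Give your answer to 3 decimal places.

5.535

n = 5, Σx = 32, Σy = 13.9, Σxy = 33.1, Σx² = 294
Sxx = Σx² − (Σx)²/n = 294 − 204.8 = 89.2
Sxy = Σxy − (Σx)(Σy)/n = 33.1 − 88.96 = -55.86
b = Sxy/Sxx = -55.86/89.2 = -0.626233
a = ȳ − b·x̄ = 2.78 − (-0.626233)·6.4 = 6.787892
ŷ(2) = a + b·2 = 6.787892 + (-0.626233)·2 = 5.535426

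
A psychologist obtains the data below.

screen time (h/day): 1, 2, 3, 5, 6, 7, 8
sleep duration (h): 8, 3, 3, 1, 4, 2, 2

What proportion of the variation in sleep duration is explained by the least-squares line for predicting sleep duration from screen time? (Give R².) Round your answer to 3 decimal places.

n = 7, Σx = 32, Σy = 23, Σxy = 82, Σx² = 188, Σy² = 107
Sxx = Σx² − (Σx)²/n = 188 − 146.285714 = 41.714286
Sxy = Σxy − (Σx)(Σy)/n = 82 − 105.142857 = -23.142857
Syy = Σy² − (Σy)²/n = 107 − 75.571429 = 31.428571
R² = Sxy²/(Sxx·Syy) = (-23.142857)²/(41.714286·31.428571) = 0.408531

0.409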